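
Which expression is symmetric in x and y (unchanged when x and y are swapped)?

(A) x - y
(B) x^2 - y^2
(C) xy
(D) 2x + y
C

A symmetric expression is unchanged when the variables are permuted; here the transformation to test is the swap (x, y) -> (y, x).
Substitute the transformed coordinates into each option and compare with the original:
(A) x - y  ->  (y) - (x) = -x + y   [differs from x - y: not invariant]
(B) x^2 - y^2  ->  (y)^2 - (x)^2 = -x^2 + y^2   [differs from x^2 - y^2: not invariant]
(C) xy  ->  (y)(x) = xy   [equals xy: invariant]
(D) 2x + y  ->  2(y) + (x) = x + 2y   [differs from 2x + y: not invariant]

Only option (C), xy, is unchanged by the transformation.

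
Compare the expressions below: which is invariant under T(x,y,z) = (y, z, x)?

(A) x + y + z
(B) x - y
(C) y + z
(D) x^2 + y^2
A

Apply T(x,y,z) = (y, z, x) to each option, i.e. replace (x, y, z) by the transformed coordinates.
Substitute the transformed coordinates into each option and compare with the original:
(A) x + y + z  ->  (y) + (z) + (x) = x + y + z   [equals x + y + z: invariant]
(B) x - y  ->  (y) - (z) = y - z   [differs from x - y: not invariant]
(C) y + z  ->  (z) + (x) = x + z   [differs from y + z: not invariant]
(D) x^2 + y^2  ->  (y)^2 + (z)^2 = y^2 + z^2   [differs from x^2 + y^2: not invariant]

Only option (A), x + y + z, is unchanged by the transformation.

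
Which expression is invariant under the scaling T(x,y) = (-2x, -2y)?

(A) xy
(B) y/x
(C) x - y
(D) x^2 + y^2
B

Under the uniform scaling T(x,y) = (-2x, -2y):
Substitute the transformed coordinates into each option and compare with the original:
(A) xy  ->  (-2x)(-2y) = 4xy   [differs from xy: not invariant]
(B) y/x  ->  (-2y)/(-2x) = y/x   [equals y/x: invariant]
(C) x - y  ->  (-2x) - (-2y) = -2x + 2y   [differs from x - y: not invariant]
(D) x^2 + y^2  ->  (-2x)^2 + (-2y)^2 = 4x^2 + 4y^2   [differs from x^2 + y^2: not invariant]

Only option (B), y/x, is unchanged by the transformation.
The common factor -2 cancels in a ratio of coordinates, while sums, products and sums of squares pick up factors of -2 or 4.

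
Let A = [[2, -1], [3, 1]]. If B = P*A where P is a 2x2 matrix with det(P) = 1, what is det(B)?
5

By the multiplicative property of determinants, det(B) = det(P*A) = det(P) * det(A) = det(A),
so the determinant is invariant under multiplication by any determinant-1 matrix; we just need det(A).

det(A) = (2)(1) - (-1)(3) = 2 - (-3) = 5

Therefore det(B) = 1 * 5 = 5.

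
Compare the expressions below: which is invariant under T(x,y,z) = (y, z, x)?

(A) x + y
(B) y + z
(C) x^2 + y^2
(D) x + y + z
D

Apply T(x,y,z) = (y, z, x) to each option, i.e. replace (x, y, z) by the transformed coordinates.
Substitute the transformed coordinates into each option and compare with the original:
(A) x + y  ->  (y) + (z) = y + z   [differs from x + y: not invariant]
(B) y + z  ->  (z) + (x) = x + z   [differs from y + z: not invariant]
(C) x^2 + y^2  ->  (y)^2 + (z)^2 = y^2 + z^2   [differs from x^2 + y^2: not invariant]
(D) x + y + z  ->  (y) + (z) + (x) = x + y + z   [equals x + y + z: invariant]

Only option (D), x + y + z, is unchanged by the transformation.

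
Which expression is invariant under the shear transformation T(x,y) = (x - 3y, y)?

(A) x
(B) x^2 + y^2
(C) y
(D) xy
C

Under the shear T(x,y) = (x - 3y, y):
Substitute the transformed coordinates into each option and compare with the original:
(A) x  ->  (x - 3y) = x - 3y   [differs from x: not invariant]
(B) x^2 + y^2  ->  (x - 3y)^2 + (y)^2 = x^2 - 6xy + 10y^2   [differs from x^2 + y^2: not invariant]
(C) y  ->  (y) = y   [equals y: invariant]
(D) xy  ->  (x - 3y)(y) = xy - 3y^2   [differs from xy: not invariant]

Only option (C), y, is unchanged by the transformation.
A horizontal shear moves points parallel to the x-axis, so the y-coordinate (and any function of y alone) is unchanged.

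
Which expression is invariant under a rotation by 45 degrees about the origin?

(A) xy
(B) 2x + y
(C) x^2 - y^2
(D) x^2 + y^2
D

A rotation by 45 degrees sends (x, y) to (sqrt(2)x/2 - sqrt(2)y/2, sqrt(2)x/2 + sqrt(2)y/2).
Substitute the transformed coordinates into each option and compare with the original:
(A) xy  ->  (sqrt(2)x/2 - sqrt(2)y/2)(sqrt(2)x/2 + sqrt(2)y/2) = x^2/2 - y^2/2   [differs from xy: not invariant]
(B) 2x + y  ->  2(sqrt(2)x/2 - sqrt(2)y/2) + (sqrt(2)x/2 + sqrt(2)y/2) = 3sqrt(2)x/2 - sqrt(2)y/2   [differs from 2x + y: not invariant]
(C) x^2 - y^2  ->  (sqrt(2)x/2 - sqrt(2)y/2)^2 - (sqrt(2)x/2 + sqrt(2)y/2)^2 = -2xy   [differs from x^2 - y^2: not invariant]
(D) x^2 + y^2  ->  (sqrt(2)x/2 - sqrt(2)y/2)^2 + (sqrt(2)x/2 + sqrt(2)y/2)^2 = x^2 + y^2   [equals x^2 + y^2: invariant]

Only option (D), x^2 + y^2, is unchanged by the transformation.
Geometrically, x^2 + y^2 is the squared distance from the origin, which every rotation about the origin preserves.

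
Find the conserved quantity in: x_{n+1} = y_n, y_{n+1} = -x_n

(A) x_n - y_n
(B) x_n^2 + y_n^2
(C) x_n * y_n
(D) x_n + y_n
B

For the recurrence x_{n+1} = y_n, y_{n+1} = -x_n:

x_{n+1}^2 + y_{n+1}^2 = y_n^2 + (-x_n)^2 = x_n^2 + y_n^2
The sum of squares is conserved (like energy in a harmonic oscillator).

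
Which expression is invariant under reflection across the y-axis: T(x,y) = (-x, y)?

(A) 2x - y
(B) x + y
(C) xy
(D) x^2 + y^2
D

The map is reflection across the y-axis: T(x,y) = (-x, y).
Substitute the transformed coordinates into each option and compare with the original:
(A) 2x - y  ->  2(-x) - (y) = -2x - y   [differs from 2x - y: not invariant]
(B) x + y  ->  (-x) + (y) = -x + y   [differs from x + y: not invariant]
(C) xy  ->  (-x)(y) = -xy   [differs from xy: not invariant]
(D) x^2 + y^2  ->  (-x)^2 + (y)^2 = x^2 + y^2   [equals x^2 + y^2: invariant]

Only option (D), x^2 + y^2, is unchanged by the transformation.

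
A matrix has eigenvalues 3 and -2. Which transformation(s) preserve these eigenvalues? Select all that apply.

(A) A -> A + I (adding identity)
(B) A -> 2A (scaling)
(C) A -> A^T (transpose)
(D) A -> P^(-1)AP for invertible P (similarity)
C and D

Eigenvalues are preserved by:
1. Similarity transformations: A -> P^(-1)AP (same characteristic polynomial)
2. Transpose: A^T has the same eigenvalues as A

Eigenvalues are NOT preserved by:
- Adding identity: eigenvalues become 3+1, -2+1
- Scaling: eigenvalues become 6, -4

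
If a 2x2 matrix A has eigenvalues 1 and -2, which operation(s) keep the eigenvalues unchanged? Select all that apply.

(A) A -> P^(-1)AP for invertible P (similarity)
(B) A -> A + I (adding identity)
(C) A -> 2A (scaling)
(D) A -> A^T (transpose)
A and D

Eigenvalues are preserved by:
1. Similarity transformations: A -> P^(-1)AP (same characteristic polynomial)
2. Transpose: A^T has the same eigenvalues as A

Eigenvalues are NOT preserved by:
- Adding identity: eigenvalues become 1+1, -2+1
- Scaling: eigenvalues become 2, -4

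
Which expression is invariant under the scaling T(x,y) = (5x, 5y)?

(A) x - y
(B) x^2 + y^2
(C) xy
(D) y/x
D

Under the uniform scaling T(x,y) = (5x, 5y):
Substitute the transformed coordinates into each option and compare with the original:
(A) x - y  ->  (5x) - (5y) = 5x - 5y   [differs from x - y: not invariant]
(B) x^2 + y^2  ->  (5x)^2 + (5y)^2 = 25x^2 + 25y^2   [differs from x^2 + y^2: not invariant]
(C) xy  ->  (5x)(5y) = 25xy   [differs from xy: not invariant]
(D) y/x  ->  (5y)/(5x) = y/x   [equals y/x: invariant]

Only option (D), y/x, is unchanged by the transformation.
The common factor 5 cancels in a ratio of coordinates, while sums, products and sums of squares pick up factors of 5 or 25.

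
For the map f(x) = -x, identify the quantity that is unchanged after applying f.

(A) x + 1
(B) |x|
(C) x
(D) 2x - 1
B

For f(x) = -x:
Applying f replaces x by -x. Since |-x| = |x|, the absolute value is unchanged by f, whereas x -> -x, 2x - 1 -> -2x - 1 and x + 1 -> -x + 1 all change.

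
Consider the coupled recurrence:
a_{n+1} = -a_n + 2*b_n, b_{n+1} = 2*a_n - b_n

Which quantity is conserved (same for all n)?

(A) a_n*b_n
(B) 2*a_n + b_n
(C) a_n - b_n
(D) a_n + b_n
D

Replace a_n by a_{n+1} = -a_n + 2*b_n and b_n by b_{n+1} = 2*a_n - b_n in each option and simplify:
(A) a_n*b_n  ->  (-a_n + 2*b_n)*(2*a_n - b_n) = -2*a_n^2 + 5*a_n*b_n - 2*b_n^2   [not conserved]
(B) 2*a_n + b_n  ->  2*(-a_n + 2*b_n) + (2*a_n - b_n) = 3*b_n   [not conserved]
(C) a_n - b_n  ->  (-a_n + 2*b_n) - (2*a_n - b_n) = -3*a_n + 3*b_n   [not conserved]
(D) a_n + b_n  ->  (-a_n + 2*b_n) + (2*a_n - b_n) = a_n + b_n   [conserved]

Only (D) a_n + b_n returns to itself after one step, so it is the conserved quantity.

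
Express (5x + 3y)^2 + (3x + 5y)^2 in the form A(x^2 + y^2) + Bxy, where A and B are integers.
34(x^2 + y^2) + 60xy

Expanding: (5x + 3y)^2 = 25x^2 + 30xy + 9y^2
(3x + 5y)^2 = 9x^2 + 30xy + 25y^2
Sum = (25+9)(x^2+y^2) + 60xy = 34(x^2 + y^2) + 60xy
This is symmetric in x and y.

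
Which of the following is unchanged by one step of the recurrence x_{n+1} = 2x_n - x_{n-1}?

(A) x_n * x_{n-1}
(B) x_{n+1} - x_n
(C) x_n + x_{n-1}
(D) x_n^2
B

For the recurrence x_{n+1} = 2x_n - x_{n-1}:

If x_{n+1} = 2x_n - x_{n-1}, then:
x_{n+1} - x_n = x_n - x_{n-1}
The first difference is constant throughout the sequence.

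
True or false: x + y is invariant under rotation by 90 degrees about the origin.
False

Applying rotation by 90 degrees: x' = x*cos(90 degrees) - y*sin(90 degrees) = -y, y' = x*sin(90 degrees) + y*cos(90 degrees) = x

Substituting into x + y:
(-y) + (x)
= x - y

This differs from the original expression x + y, so it is NOT invariant.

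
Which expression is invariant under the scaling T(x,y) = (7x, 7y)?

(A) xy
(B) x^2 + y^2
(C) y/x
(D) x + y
C

Under the uniform scaling T(x,y) = (7x, 7y):
Substitute the transformed coordinates into each option and compare with the original:
(A) xy  ->  (7x)(7y) = 49xy   [differs from xy: not invariant]
(B) x^2 + y^2  ->  (7x)^2 + (7y)^2 = 49x^2 + 49y^2   [differs from x^2 + y^2: not invariant]
(C) y/x  ->  (7y)/(7x) = y/x   [equals y/x: invariant]
(D) x + y  ->  (7x) + (7y) = 7x + 7y   [differs from x + y: not invariant]

Only option (C), y/x, is unchanged by the transformation.
The common factor 7 cancels in a ratio of coordinates, while sums, products and sums of squares pick up factors of 7 or 49.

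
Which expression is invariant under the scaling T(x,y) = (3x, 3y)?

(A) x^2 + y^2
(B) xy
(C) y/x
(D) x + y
C

Under the uniform scaling T(x,y) = (3x, 3y):
Substitute the transformed coordinates into each option and compare with the original:
(A) x^2 + y^2  ->  (3x)^2 + (3y)^2 = 9x^2 + 9y^2   [differs from x^2 + y^2: not invariant]
(B) xy  ->  (3x)(3y) = 9xy   [differs from xy: not invariant]
(C) y/x  ->  (3y)/(3x) = y/x   [equals y/x: invariant]
(D) x + y  ->  (3x) + (3y) = 3x + 3y   [differs from x + y: not invariant]

Only option (C), y/x, is unchanged by the transformation.
The common factor 3 cancels in a ratio of coordinates, while sums, products and sums of squares pick up factors of 3 or 9.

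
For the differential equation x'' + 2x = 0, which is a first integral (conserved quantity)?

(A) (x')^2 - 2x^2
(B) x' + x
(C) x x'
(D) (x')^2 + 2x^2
D

A first integral I satisfies dI/dt = 0 along every solution. Differentiate each option and use the equation of motion:
(A) d/dt[(x')^2 - 2x^2] = 2x'x'' - 4x x' = -8x x', not identically 0
(B) d/dt[x' + x] = x'' + x' = -2x + x', not identically 0
(C) d/dt[x x'] = (x')^2 + x x'' = (x')^2 - 2x^2, not identically 0
(D) d/dt[(x')^2 + 2x^2] = 2x'x'' + 4x x' = 2x'(-2x) + 4x x' = 0

Only (D) has zero time-derivative. So the energy-like quantity (x')^2 + 2x^2 is the first integral.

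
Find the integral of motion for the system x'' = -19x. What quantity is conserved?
E = (x')^2 + 19x^2

Multiply the equation by x':
x' * x'' = -19x * x'
The left side is d/dt[(x')^2/2] and the right side is d/dt[-19x^2/2], so
d/dt[(x')^2/2 + 19x^2/2] = 0, i.e. (x')^2/2 + 19x^2/2 = constant.
Multiplying by 2, the integral of motion is E = (x')^2 + 19x^2.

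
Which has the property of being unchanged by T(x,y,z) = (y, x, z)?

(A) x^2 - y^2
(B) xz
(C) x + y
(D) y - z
C

Apply T(x,y,z) = (y, x, z) to each option, i.e. replace (x, y, z) by the transformed coordinates.
Substitute the transformed coordinates into each option and compare with the original:
(A) x^2 - y^2  ->  (y)^2 - (x)^2 = -x^2 + y^2   [differs from x^2 - y^2: not invariant]
(B) xz  ->  (y)(z) = yz   [differs from xz: not invariant]
(C) x + y  ->  (y) + (x) = x + y   [equals x + y: invariant]
(D) y - z  ->  (x) - (z) = x - z   [differs from y - z: not invariant]

Only option (C), x + y, is unchanged by the transformation.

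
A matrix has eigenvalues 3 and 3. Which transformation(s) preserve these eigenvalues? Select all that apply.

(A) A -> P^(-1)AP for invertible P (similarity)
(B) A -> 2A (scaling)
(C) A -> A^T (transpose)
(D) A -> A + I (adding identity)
A and C

Eigenvalues are preserved by:
1. Similarity transformations: A -> P^(-1)AP (same characteristic polynomial)
2. Transpose: A^T has the same eigenvalues as A

Eigenvalues are NOT preserved by:
- Adding identity: eigenvalues become 3+1, 3+1
- Scaling: eigenvalues become 6, 6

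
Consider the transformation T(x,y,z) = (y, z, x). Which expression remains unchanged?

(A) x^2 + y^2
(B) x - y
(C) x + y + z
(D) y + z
C

Apply T(x,y,z) = (y, z, x) to each option, i.e. replace (x, y, z) by the transformed coordinates.
Substitute the transformed coordinates into each option and compare with the original:
(A) x^2 + y^2  ->  (y)^2 + (z)^2 = y^2 + z^2   [differs from x^2 + y^2: not invariant]
(B) x - y  ->  (y) - (z) = y - z   [differs from x - y: not invariant]
(C) x + y + z  ->  (y) + (z) + (x) = x + y + z   [equals x + y + z: invariant]
(D) y + z  ->  (z) + (x) = x + z   [differs from y + z: not invariant]

Only option (C), x + y + z, is unchanged by the transformation.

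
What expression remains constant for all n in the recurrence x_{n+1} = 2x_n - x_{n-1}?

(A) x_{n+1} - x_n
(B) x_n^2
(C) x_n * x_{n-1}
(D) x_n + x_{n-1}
A

For the recurrence x_{n+1} = 2x_n - x_{n-1}:

If x_{n+1} = 2x_n - x_{n-1}, then:
x_{n+1} - x_n = x_n - x_{n-1}
The first difference is constant throughout the sequence.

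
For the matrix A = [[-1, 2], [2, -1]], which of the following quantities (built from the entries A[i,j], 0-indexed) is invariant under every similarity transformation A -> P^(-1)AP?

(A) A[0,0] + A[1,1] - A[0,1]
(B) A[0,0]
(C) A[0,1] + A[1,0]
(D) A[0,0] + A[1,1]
D

A[0,0] + A[1,1] is the trace of A. By the cyclic property of the trace, tr(P^(-1)AP) = tr(APP^(-1)) = tr(A), so it is the same for every matrix similar to A.

The other combinations are not similarity invariants. For example, take P = [[1, 1], [1, 2]] (det P = 1), so P^(-1) = [[2, -1], [-1, 1]] and
B = P^(-1)AP = [[1, 6], [0, -3]].
Evaluating each option on A and on B:
(A) A[0,0] + A[1,1] - A[0,1]: -4 for A, -8 for B -> changes
(B) A[0,0]: -1 for A, 1 for B -> changes
(C) A[0,1] + A[1,0]: 4 for A, 6 for B -> changes
(D) A[0,0] + A[1,1]: -2 for A, -2 for B -> unchanged

Only (D) A[0,0] + A[1,1] = -2 survives (and it does so for every P, not just this one), so it is the invariant.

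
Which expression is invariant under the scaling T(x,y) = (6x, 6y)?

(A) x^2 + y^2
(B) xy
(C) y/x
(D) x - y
C

Under the uniform scaling T(x,y) = (6x, 6y):
Substitute the transformed coordinates into each option and compare with the original:
(A) x^2 + y^2  ->  (6x)^2 + (6y)^2 = 36x^2 + 36y^2   [differs from x^2 + y^2: not invariant]
(B) xy  ->  (6x)(6y) = 36xy   [differs from xy: not invariant]
(C) y/x  ->  (6y)/(6x) = y/x   [equals y/x: invariant]
(D) x - y  ->  (6x) - (6y) = 6x - 6y   [differs from x - y: not invariant]

Only option (C), y/x, is unchanged by the transformation.
The common factor 6 cancels in a ratio of coordinates, while sums, products and sums of squares pick up factors of 6 or 36.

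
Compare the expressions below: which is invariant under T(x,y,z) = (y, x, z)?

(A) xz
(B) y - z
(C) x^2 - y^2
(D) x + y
D

Apply T(x,y,z) = (y, x, z) to each option, i.e. replace (x, y, z) by the transformed coordinates.
Substitute the transformed coordinates into each option and compare with the original:
(A) xz  ->  (y)(z) = yz   [differs from xz: not invariant]
(B) y - z  ->  (x) - (z) = x - z   [differs from y - z: not invariant]
(C) x^2 - y^2  ->  (y)^2 - (x)^2 = -x^2 + y^2   [differs from x^2 - y^2: not invariant]
(D) x + y  ->  (y) + (x) = x + y   [equals x + y: invariant]

Only option (D), x + y, is unchanged by the transformation.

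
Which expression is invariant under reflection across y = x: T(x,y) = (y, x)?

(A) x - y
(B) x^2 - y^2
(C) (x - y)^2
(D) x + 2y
C

The map is reflection across y = x: T(x,y) = (y, x).
Substitute the transformed coordinates into each option and compare with the original:
(A) x - y  ->  (y) - (x) = -x + y   [differs from x - y: not invariant]
(B) x^2 - y^2  ->  (y)^2 - (x)^2 = -x^2 + y^2   [differs from x^2 - y^2: not invariant]
(C) (x - y)^2  ->  ((y) - (x))^2 = x^2 - 2xy + y^2   [equals (x - y)^2: invariant]
(D) x + 2y  ->  (y) + 2(x) = 2x + y   [differs from x + 2y: not invariant]

Only option (C), (x - y)^2, is unchanged by the transformation.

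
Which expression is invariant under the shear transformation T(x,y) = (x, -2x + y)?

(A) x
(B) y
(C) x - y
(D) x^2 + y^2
A

Under the shear T(x,y) = (x, -2x + y):
Substitute the transformed coordinates into each option and compare with the original:
(A) x  ->  (x) = x   [equals x: invariant]
(B) y  ->  (-2x + y) = -2x + y   [differs from y: not invariant]
(C) x - y  ->  (x) - (-2x + y) = 3x - y   [differs from x - y: not invariant]
(D) x^2 + y^2  ->  (x)^2 + (-2x + y)^2 = 5x^2 - 4xy + y^2   [differs from x^2 + y^2: not invariant]

Only option (A), x, is unchanged by the transformation.
A vertical shear moves points parallel to the y-axis, so the x-coordinate (and any function of x alone) is unchanged.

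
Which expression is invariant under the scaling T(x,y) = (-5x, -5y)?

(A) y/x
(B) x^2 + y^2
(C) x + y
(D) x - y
A

Under the uniform scaling T(x,y) = (-5x, -5y):
Substitute the transformed coordinates into each option and compare with the original:
(A) y/x  ->  (-5y)/(-5x) = y/x   [equals y/x: invariant]
(B) x^2 + y^2  ->  (-5x)^2 + (-5y)^2 = 25x^2 + 25y^2   [differs from x^2 + y^2: not invariant]
(C) x + y  ->  (-5x) + (-5y) = -5x - 5y   [differs from x + y: not invariant]
(D) x - y  ->  (-5x) - (-5y) = -5x + 5y   [differs from x - y: not invariant]

Only option (A), y/x, is unchanged by the transformation.
The common factor -5 cancels in a ratio of coordinates, while sums, products and sums of squares pick up factors of -5 or 25.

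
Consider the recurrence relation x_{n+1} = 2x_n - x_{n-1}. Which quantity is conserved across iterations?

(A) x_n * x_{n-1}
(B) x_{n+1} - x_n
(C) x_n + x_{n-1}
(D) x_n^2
B

For the recurrence x_{n+1} = 2x_n - x_{n-1}:

If x_{n+1} = 2x_n - x_{n-1}, then:
x_{n+1} - x_n = x_n - x_{n-1}
The first difference is constant throughout the sequence.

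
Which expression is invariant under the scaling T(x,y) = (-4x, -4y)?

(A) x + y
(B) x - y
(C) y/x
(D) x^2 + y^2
C

Under the uniform scaling T(x,y) = (-4x, -4y):
Substitute the transformed coordinates into each option and compare with the original:
(A) x + y  ->  (-4x) + (-4y) = -4x - 4y   [differs from x + y: not invariant]
(B) x - y  ->  (-4x) - (-4y) = -4x + 4y   [differs from x - y: not invariant]
(C) y/x  ->  (-4y)/(-4x) = y/x   [equals y/x: invariant]
(D) x^2 + y^2  ->  (-4x)^2 + (-4y)^2 = 16x^2 + 16y^2   [differs from x^2 + y^2: not invariant]

Only option (C), y/x, is unchanged by the transformation.
The common factor -4 cancels in a ratio of coordinates, while sums, products and sums of squares pick up factors of -4 or 16.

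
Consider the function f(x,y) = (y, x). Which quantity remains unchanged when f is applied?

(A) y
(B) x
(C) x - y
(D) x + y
D

For f(x,y) = (y, x):
After applying f: x' = y, y' = x. So x' + y' = y + x = x + y.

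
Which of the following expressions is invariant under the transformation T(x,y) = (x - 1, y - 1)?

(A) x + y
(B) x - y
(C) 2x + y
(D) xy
B

An expression E(x,y) is invariant under T if E(T(x,y)) = E(x,y). Here T(x,y) = (x - 1, y - 1).
Substitute the transformed coordinates into each option and compare with the original:
(A) x + y  ->  (x - 1) + (y - 1) = x + y - 2   [differs from x + y: not invariant]
(B) x - y  ->  (x - 1) - (y - 1) = x - y   [equals x - y: invariant]
(C) 2x + y  ->  2(x - 1) + (y - 1) = 2x + y - 3   [differs from 2x + y: not invariant]
(D) xy  ->  (x - 1)(y - 1) = xy - x - y + 1   [differs from xy: not invariant]

Only option (B), x - y, is unchanged by the transformation.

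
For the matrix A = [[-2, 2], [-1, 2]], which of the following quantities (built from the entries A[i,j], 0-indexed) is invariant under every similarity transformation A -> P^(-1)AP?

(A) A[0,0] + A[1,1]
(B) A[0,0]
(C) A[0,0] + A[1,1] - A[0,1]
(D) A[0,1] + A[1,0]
A

A[0,0] + A[1,1] is the trace of A. By the cyclic property of the trace, tr(P^(-1)AP) = tr(APP^(-1)) = tr(A), so it is the same for every matrix similar to A.

The other combinations are not similarity invariants. For example, take P = [[1, 1], [1, 2]] (det P = 1), so P^(-1) = [[2, -1], [-1, 1]] and
B = P^(-1)AP = [[-1, 1], [1, 1]].
Evaluating each option on A and on B:
(A) A[0,0] + A[1,1]: 0 for A, 0 for B -> unchanged
(B) A[0,0]: -2 for A, -1 for B -> changes
(C) A[0,0] + A[1,1] - A[0,1]: -2 for A, -1 for B -> changes
(D) A[0,1] + A[1,0]: 1 for A, 2 for B -> changes

Only (A) A[0,0] + A[1,1] = 0 survives (and it does so for every P, not just this one), so it is the invariant.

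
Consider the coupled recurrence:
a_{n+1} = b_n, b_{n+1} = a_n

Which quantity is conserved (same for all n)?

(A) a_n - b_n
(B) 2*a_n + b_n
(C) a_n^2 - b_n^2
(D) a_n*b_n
D

Replace a_n by a_{n+1} = b_n and b_n by b_{n+1} = a_n in each option and simplify:
(A) a_n - b_n  ->  (b_n) - (a_n) = -a_n + b_n   [not conserved]
(B) 2*a_n + b_n  ->  2*(b_n) + (a_n) = a_n + 2*b_n   [not conserved]
(C) a_n^2 - b_n^2  ->  (b_n)^2 - (a_n)^2 = -a_n^2 + b_n^2   [not conserved]
(D) a_n*b_n  ->  (b_n)*(a_n) = a_n*b_n   [conserved]

Only (D) a_n*b_n returns to itself after one step, so it is the conserved quantity.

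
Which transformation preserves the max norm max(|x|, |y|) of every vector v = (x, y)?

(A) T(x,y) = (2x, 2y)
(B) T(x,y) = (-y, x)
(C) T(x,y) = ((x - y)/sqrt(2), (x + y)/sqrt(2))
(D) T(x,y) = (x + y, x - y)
B

A transformation preserves a norm if ||T(v)|| = ||v|| for every v; a single vector where the norm changes rules an option out.

(A) T(x,y) = (2x, 2y): v = (1, 0) has norm max(|1|, |0|) = 1, but T(v) = (2, 0) has norm 2 -- not preserved.
(B) T(x,y) = (-y, x): preserves the norm -- it only permutes the coordinates and/or flips signs, which leaves max(|x|, |y|) unchanged.
(C) T(x,y) = ((x - y)/sqrt(2), (x + y)/sqrt(2)): v = (1, 0) has norm max(|1|, |0|) = 1, but T(v) = (sqrt(2)/2, sqrt(2)/2) has norm sqrt(2)/2 -- not preserved.
(D) T(x,y) = (x + y, x - y): v = (1, 1) has norm max(|1|, |1|) = 1, but T(v) = (2, 0) has norm 2 -- not preserved.

Therefore the answer is (B).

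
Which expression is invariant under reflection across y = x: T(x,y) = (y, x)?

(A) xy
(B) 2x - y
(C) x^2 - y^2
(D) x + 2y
A

The map is reflection across y = x: T(x,y) = (y, x).
Substitute the transformed coordinates into each option and compare with the original:
(A) xy  ->  (y)(x) = xy   [equals xy: invariant]
(B) 2x - y  ->  2(y) - (x) = -x + 2y   [differs from 2x - y: not invariant]
(C) x^2 - y^2  ->  (y)^2 - (x)^2 = -x^2 + y^2   [differs from x^2 - y^2: not invariant]
(D) x + 2y  ->  (y) + 2(x) = 2x + y   [differs from x + 2y: not invariant]

Only option (A), xy, is unchanged by the transformation.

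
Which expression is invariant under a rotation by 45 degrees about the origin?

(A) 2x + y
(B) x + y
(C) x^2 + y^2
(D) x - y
C

A rotation by 45 degrees sends (x, y) to (sqrt(2)x/2 - sqrt(2)y/2, sqrt(2)x/2 + sqrt(2)y/2).
Substitute the transformed coordinates into each option and compare with the original:
(A) 2x + y  ->  2(sqrt(2)x/2 - sqrt(2)y/2) + (sqrt(2)x/2 + sqrt(2)y/2) = 3sqrt(2)x/2 - sqrt(2)y/2   [differs from 2x + y: not invariant]
(B) x + y  ->  (sqrt(2)x/2 - sqrt(2)y/2) + (sqrt(2)x/2 + sqrt(2)y/2) = sqrt(2)x   [differs from x + y: not invariant]
(C) x^2 + y^2  ->  (sqrt(2)x/2 - sqrt(2)y/2)^2 + (sqrt(2)x/2 + sqrt(2)y/2)^2 = x^2 + y^2   [equals x^2 + y^2: invariant]
(D) x - y  ->  (sqrt(2)x/2 - sqrt(2)y/2) - (sqrt(2)x/2 + sqrt(2)y/2) = -sqrt(2)y   [differs from x - y: not invariant]

Only option (C), x^2 + y^2, is unchanged by the transformation.
Geometrically, x^2 + y^2 is the squared distance from the origin, which every rotation about the origin preserves.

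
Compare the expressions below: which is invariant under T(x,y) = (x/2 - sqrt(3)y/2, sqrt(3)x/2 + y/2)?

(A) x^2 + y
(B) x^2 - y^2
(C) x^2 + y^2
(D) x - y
C

An expression E(x,y) is invariant under T if E(T(x,y)) = E(x,y). Here T(x,y) = (x/2 - sqrt(3)y/2, sqrt(3)x/2 + y/2).
Substitute the transformed coordinates into each option and compare with the original:
(A) x^2 + y  ->  (x/2 - sqrt(3)y/2)^2 + (sqrt(3)x/2 + y/2) = x^2/4 - sqrt(3)xy/2 + sqrt(3)x/2 + 3y^2/4 + y/2   [differs from x^2 + y: not invariant]
(B) x^2 - y^2  ->  (x/2 - sqrt(3)y/2)^2 - (sqrt(3)x/2 + y/2)^2 = -x^2/2 - sqrt(3)xy + y^2/2   [differs from x^2 - y^2: not invariant]
(C) x^2 + y^2  ->  (x/2 - sqrt(3)y/2)^2 + (sqrt(3)x/2 + y/2)^2 = x^2 + y^2   [equals x^2 + y^2: invariant]
(D) x - y  ->  (x/2 - sqrt(3)y/2) - (sqrt(3)x/2 + y/2) = -sqrt(3)x/2 + x/2 - sqrt(3)y/2 - y/2   [differs from x - y: not invariant]

Only option (C), x^2 + y^2, is unchanged by the transformation.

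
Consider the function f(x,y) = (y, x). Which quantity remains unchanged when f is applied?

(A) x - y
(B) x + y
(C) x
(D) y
B

For f(x,y) = (y, x):
After applying f: x' = y, y' = x. So x' + y' = y + x = x + y.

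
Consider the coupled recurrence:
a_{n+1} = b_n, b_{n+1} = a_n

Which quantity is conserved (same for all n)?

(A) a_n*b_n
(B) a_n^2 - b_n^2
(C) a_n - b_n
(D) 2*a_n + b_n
A

Replace a_n by a_{n+1} = b_n and b_n by b_{n+1} = a_n in each option and simplify:
(A) a_n*b_n  ->  (b_n)*(a_n) = a_n*b_n   [conserved]
(B) a_n^2 - b_n^2  ->  (b_n)^2 - (a_n)^2 = -a_n^2 + b_n^2   [not conserved]
(C) a_n - b_n  ->  (b_n) - (a_n) = -a_n + b_n   [not conserved]
(D) 2*a_n + b_n  ->  2*(b_n) + (a_n) = a_n + 2*b_n   [not conserved]

Only (A) a_n*b_n returns to itself after one step, so it is the conserved quantity.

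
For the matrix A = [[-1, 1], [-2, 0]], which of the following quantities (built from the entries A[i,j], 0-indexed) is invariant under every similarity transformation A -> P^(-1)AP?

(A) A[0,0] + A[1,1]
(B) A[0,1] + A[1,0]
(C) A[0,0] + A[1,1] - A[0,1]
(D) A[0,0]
A

A[0,0] + A[1,1] is the trace of A. By the cyclic property of the trace, tr(P^(-1)AP) = tr(APP^(-1)) = tr(A), so it is the same for every matrix similar to A.

The other combinations are not similarity invariants. For example, take P = [[1, 1], [0, 1]] (det P = 1), so P^(-1) = [[1, -1], [0, 1]] and
B = P^(-1)AP = [[1, 2], [-2, -2]].
Evaluating each option on A and on B:
(A) A[0,0] + A[1,1]: -1 for A, -1 for B -> unchanged
(B) A[0,1] + A[1,0]: -1 for A, 0 for B -> changes
(C) A[0,0] + A[1,1] - A[0,1]: -2 for A, -3 for B -> changes
(D) A[0,0]: -1 for A, 1 for B -> changes

Only (A) A[0,0] + A[1,1] = -1 survives (and it does so for every P, not just this one), so it is the invariant.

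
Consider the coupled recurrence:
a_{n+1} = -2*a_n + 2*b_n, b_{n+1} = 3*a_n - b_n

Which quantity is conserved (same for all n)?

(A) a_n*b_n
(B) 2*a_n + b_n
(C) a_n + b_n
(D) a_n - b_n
C

Replace a_n by a_{n+1} = -2*a_n + 2*b_n and b_n by b_{n+1} = 3*a_n - b_n in each option and simplify:
(A) a_n*b_n  ->  (-2*a_n + 2*b_n)*(3*a_n - b_n) = -6*a_n^2 + 8*a_n*b_n - 2*b_n^2   [not conserved]
(B) 2*a_n + b_n  ->  2*(-2*a_n + 2*b_n) + (3*a_n - b_n) = -a_n + 3*b_n   [not conserved]
(C) a_n + b_n  ->  (-2*a_n + 2*b_n) + (3*a_n - b_n) = a_n + b_n   [conserved]
(D) a_n - b_n  ->  (-2*a_n + 2*b_n) - (3*a_n - b_n) = -5*a_n + 3*b_n   [not conserved]

Only (C) a_n + b_n returns to itself after one step, so it is the conserved quantity.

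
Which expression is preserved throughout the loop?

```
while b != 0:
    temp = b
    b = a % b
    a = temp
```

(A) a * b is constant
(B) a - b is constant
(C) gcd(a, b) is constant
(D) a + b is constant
C

A loop invariant must hold before the first iteration and be re-established by every execution of the body.

(C) gcd(a, b) is constant: One iteration replaces (a, b) by (b, a mod b). Since a mod b = a - q*b for an integer q, any common divisor of a and b divides b and a mod b, and conversely; hence gcd(b, a mod b) = gcd(a, b). For instance (27, 6) -> (6, 3) keeps gcd = 3. At exit b = 0 and a = gcd of the original inputs.

The other options fail:
(A) a * b is constant: e.g. (a, b) = (27, 6) -> (6, 3): the product goes from 162 to 18.
(B) a - b is constant: e.g. (a, b) = (27, 6) -> (6, 3): the difference goes from 21 to 3.
(D) a + b is constant: e.g. (a, b) = (27, 6) -> (6, 3): the sum goes from 33 to 9.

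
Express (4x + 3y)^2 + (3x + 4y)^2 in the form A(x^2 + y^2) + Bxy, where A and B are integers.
25(x^2 + y^2) + 48xy

Expanding: (4x + 3y)^2 = 16x^2 + 24xy + 9y^2
(3x + 4y)^2 = 9x^2 + 24xy + 16y^2
Sum = (16+9)(x^2+y^2) + 48xy = 25(x^2 + y^2) + 48xy
This is symmetric in x and y.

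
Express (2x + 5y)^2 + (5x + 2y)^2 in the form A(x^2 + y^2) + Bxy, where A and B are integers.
29(x^2 + y^2) + 40xy

Expanding: (2x + 5y)^2 = 4x^2 + 20xy + 25y^2
(5x + 2y)^2 = 25x^2 + 20xy + 4y^2
Sum = (4+25)(x^2+y^2) + 40xy = 29(x^2 + y^2) + 40xy
This is symmetric in x and y.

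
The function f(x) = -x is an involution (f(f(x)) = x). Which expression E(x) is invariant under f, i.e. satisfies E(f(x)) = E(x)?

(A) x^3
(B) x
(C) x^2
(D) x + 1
C

Replace x by f(x) = -x in each option and simplify. As a quick numerical cross-check, also compare E(3) with E(f(3)) = E(-3).

(A) x^3  ->  (-x)^3 = -x^3; check: E(3) = 27 but E(-3) = -27.   [not invariant]
(B) x  ->  (-x) = -x; check: E(3) = 3 but E(-3) = -3.   [not invariant]
(C) x^2  ->  (-x)^2, which simplifies back to x^2; check: E(3) = 9, E(-3) = 9.   [invariant]
(D) x + 1  ->  (-x) + 1 = 1 - x; check: E(3) = 4 but E(-3) = -2.   [not invariant]

Only (C) is unchanged. E is symmetric under swapping x with f(x) = -x, which is exactly what an involution does.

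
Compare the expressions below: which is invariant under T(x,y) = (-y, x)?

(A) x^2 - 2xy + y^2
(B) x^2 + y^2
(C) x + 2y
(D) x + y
B

An expression E(x,y) is invariant under T if E(T(x,y)) = E(x,y). Here T(x,y) = (-y, x).
Substitute the transformed coordinates into each option and compare with the original:
(A) x^2 - 2xy + y^2  ->  (-y)^2 - 2(-y)(x) + (x)^2 = x^2 + 2xy + y^2   [differs from x^2 - 2xy + y^2: not invariant]
(B) x^2 + y^2  ->  (-y)^2 + (x)^2 = x^2 + y^2   [equals x^2 + y^2: invariant]
(C) x + 2y  ->  (-y) + 2(x) = 2x - y   [differs from x + 2y: not invariant]
(D) x + y  ->  (-y) + (x) = x - y   [differs from x + y: not invariant]

Only option (B), x^2 + y^2, is unchanged by the transformation.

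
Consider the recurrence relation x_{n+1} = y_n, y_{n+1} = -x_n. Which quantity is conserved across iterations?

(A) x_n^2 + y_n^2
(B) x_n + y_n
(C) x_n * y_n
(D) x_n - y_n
A

For the recurrence x_{n+1} = y_n, y_{n+1} = -x_n:

x_{n+1}^2 + y_{n+1}^2 = y_n^2 + (-x_n)^2 = x_n^2 + y_n^2
The sum of squares is conserved (like energy in a harmonic oscillator).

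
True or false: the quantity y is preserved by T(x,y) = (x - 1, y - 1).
False

Substitute T(x,y) = (x - 1, y - 1) into the expression and compare with the original.

Original: y
After applying T: (y - 1) = y - 1

This differs from the original y (difference: -1), so the expression is NOT invariant.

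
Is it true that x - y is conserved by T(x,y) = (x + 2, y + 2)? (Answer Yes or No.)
Yes

Substitute T(x,y) = (x + 2, y + 2) into the expression and compare with the original.

Original: x - y
After applying T: (x + 2) - (y + 2) = x - y

This is identical to the original x - y, so the expression is invariant.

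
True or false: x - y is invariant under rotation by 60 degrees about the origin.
False

Applying rotation by 60 degrees: x' = x*cos(60 degrees) - y*sin(60 degrees) = x/2 - sqrt(3)y/2, y' = x*sin(60 degrees) + y*cos(60 degrees) = sqrt(3)x/2 + y/2

Substituting into x - y:
(x/2 - sqrt(3)y/2) - (sqrt(3)x/2 + y/2)
= -sqrt(3)x/2 + x/2 - sqrt(3)y/2 - y/2

This differs from the original expression x - y, so it is NOT invariant.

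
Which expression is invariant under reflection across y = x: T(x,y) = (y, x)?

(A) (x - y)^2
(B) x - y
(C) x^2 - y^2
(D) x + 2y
A

The map is reflection across y = x: T(x,y) = (y, x).
Substitute the transformed coordinates into each option and compare with the original:
(A) (x - y)^2  ->  ((y) - (x))^2 = x^2 - 2xy + y^2   [equals (x - y)^2: invariant]
(B) x - y  ->  (y) - (x) = -x + y   [differs from x - y: not invariant]
(C) x^2 - y^2  ->  (y)^2 - (x)^2 = -x^2 + y^2   [differs from x^2 - y^2: not invariant]
(D) x + 2y  ->  (y) + 2(x) = 2x + y   [differs from x + 2y: not invariant]

Only option (A), (x - y)^2, is unchanged by the transformation.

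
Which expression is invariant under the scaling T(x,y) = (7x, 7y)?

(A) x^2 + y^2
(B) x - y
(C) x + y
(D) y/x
D

Under the uniform scaling T(x,y) = (7x, 7y):
Substitute the transformed coordinates into each option and compare with the original:
(A) x^2 + y^2  ->  (7x)^2 + (7y)^2 = 49x^2 + 49y^2   [differs from x^2 + y^2: not invariant]
(B) x - y  ->  (7x) - (7y) = 7x - 7y   [differs from x - y: not invariant]
(C) x + y  ->  (7x) + (7y) = 7x + 7y   [differs from x + y: not invariant]
(D) y/x  ->  (7y)/(7x) = y/x   [equals y/x: invariant]

Only option (D), y/x, is unchanged by the transformation.
The common factor 7 cancels in a ratio of coordinates, while sums, products and sums of squares pick up factors of 7 or 49.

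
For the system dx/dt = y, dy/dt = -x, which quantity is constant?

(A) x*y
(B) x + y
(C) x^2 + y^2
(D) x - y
C

A first integral I satisfies dI/dt = 0 along every solution. Differentiate each option and use the equation of motion:
(A) d/dt[x*y] = (dx/dt)y + x(dy/dt) = y^2 - x^2, not identically 0
(B) d/dt[x + y] = y + (-x) = y - x, not identically 0
(C) d/dt[x^2 + y^2] = 2x*dx/dt + 2y*dy/dt = 2x*y + 2y*(-x) = 0
(D) d/dt[x - y] = y - (-x) = x + y, not identically 0

Only (C) has zero time-derivative. So x^2 + y^2 (the squared radius; trajectories are circles) is the conserved quantity.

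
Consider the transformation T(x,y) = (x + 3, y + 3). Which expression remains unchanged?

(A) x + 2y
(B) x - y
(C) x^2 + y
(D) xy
B

An expression E(x,y) is invariant under T if E(T(x,y)) = E(x,y). Here T(x,y) = (x + 3, y + 3).
Substitute the transformed coordinates into each option and compare with the original:
(A) x + 2y  ->  (x + 3) + 2(y + 3) = x + 2y + 9   [differs from x + 2y: not invariant]
(B) x - y  ->  (x + 3) - (y + 3) = x - y   [equals x - y: invariant]
(C) x^2 + y  ->  (x + 3)^2 + (y + 3) = x^2 + 6x + y + 12   [differs from x^2 + y: not invariant]
(D) xy  ->  (x + 3)(y + 3) = xy + 3x + 3y + 9   [differs from xy: not invariant]

Only option (B), x - y, is unchanged by the transformation.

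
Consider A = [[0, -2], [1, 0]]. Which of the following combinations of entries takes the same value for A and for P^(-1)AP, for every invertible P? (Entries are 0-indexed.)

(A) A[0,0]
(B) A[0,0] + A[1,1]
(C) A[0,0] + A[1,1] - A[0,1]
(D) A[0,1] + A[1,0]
B

A[0,0] + A[1,1] is the trace of A. By the cyclic property of the trace, tr(P^(-1)AP) = tr(APP^(-1)) = tr(A), so it is the same for every matrix similar to A.

The other combinations are not similarity invariants. For example, take P = [[1, 2], [0, 1]] (det P = 1), so P^(-1) = [[1, -2], [0, 1]] and
B = P^(-1)AP = [[-2, -6], [1, 2]].
Evaluating each option on A and on B:
(A) A[0,0]: 0 for A, -2 for B -> changes
(B) A[0,0] + A[1,1]: 0 for A, 0 for B -> unchanged
(C) A[0,0] + A[1,1] - A[0,1]: 2 for A, 6 for B -> changes
(D) A[0,1] + A[1,0]: -1 for A, -5 for B -> changes

Only (B) A[0,0] + A[1,1] = 0 survives (and it does so for every P, not just this one), so it is the invariant.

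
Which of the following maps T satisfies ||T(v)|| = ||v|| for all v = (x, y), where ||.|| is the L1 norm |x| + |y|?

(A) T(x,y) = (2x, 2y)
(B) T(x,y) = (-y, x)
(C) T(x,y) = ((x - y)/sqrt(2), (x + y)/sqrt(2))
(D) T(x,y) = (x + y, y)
B

A transformation preserves a norm if ||T(v)|| = ||v|| for every v; a single vector where the norm changes rules an option out.

(A) T(x,y) = (2x, 2y): v = (1, 0) has norm |1| + |0| = 1, but T(v) = (2, 0) has norm 2 -- not preserved.
(B) T(x,y) = (-y, x): preserves the norm -- it only permutes the coordinates and/or flips signs, which leaves |x| + |y| unchanged.
(C) T(x,y) = ((x - y)/sqrt(2), (x + y)/sqrt(2)): v = (1, 0) has norm |1| + |0| = 1, but T(v) = (sqrt(2)/2, sqrt(2)/2) has norm sqrt(2) -- not preserved.
(D) T(x,y) = (x + y, y): v = (0, 1) has norm |0| + |1| = 1, but T(v) = (1, 1) has norm 2 -- not preserved.

Therefore the answer is (B).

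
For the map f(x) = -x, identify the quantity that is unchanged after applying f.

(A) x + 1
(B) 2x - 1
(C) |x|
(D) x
C

For f(x) = -x:
Applying f replaces x by -x. Since |-x| = |x|, the absolute value is unchanged by f, whereas x -> -x, 2x - 1 -> -2x - 1 and x + 1 -> -x + 1 all change.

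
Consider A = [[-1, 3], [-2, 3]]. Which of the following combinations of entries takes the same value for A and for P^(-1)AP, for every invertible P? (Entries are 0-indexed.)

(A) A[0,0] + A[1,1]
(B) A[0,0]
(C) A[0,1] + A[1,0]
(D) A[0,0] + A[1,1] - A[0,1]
A

A[0,0] + A[1,1] is the trace of A. By the cyclic property of the trace, tr(P^(-1)AP) = tr(APP^(-1)) = tr(A), so it is the same for every matrix similar to A.

The other combinations are not similarity invariants. For example, take P = [[2, 1], [1, 1]] (det P = 1), so P^(-1) = [[1, -1], [-1, 2]] and
B = P^(-1)AP = [[2, 1], [-3, 0]].
Evaluating each option on A and on B:
(A) A[0,0] + A[1,1]: 2 for A, 2 for B -> unchanged
(B) A[0,0]: -1 for A, 2 for B -> changes
(C) A[0,1] + A[1,0]: 1 for A, -2 for B -> changes
(D) A[0,0] + A[1,1] - A[0,1]: -1 for A, 1 for B -> changes

Only (A) A[0,0] + A[1,1] = 2 survives (and it does so for every P, not just this one), so it is the invariant.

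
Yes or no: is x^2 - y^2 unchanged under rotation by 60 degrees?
No

Applying rotation by 60 degrees: x' = x*cos(60 degrees) - y*sin(60 degrees) = x/2 - sqrt(3)y/2, y' = x*sin(60 degrees) + y*cos(60 degrees) = sqrt(3)x/2 + y/2

Substituting into x^2 - y^2:
(x/2 - sqrt(3)y/2)^2 - (sqrt(3)x/2 + y/2)^2
= -x^2/2 - sqrt(3)xy + y^2/2

This differs from the original expression x^2 - y^2, so it is NOT invariant.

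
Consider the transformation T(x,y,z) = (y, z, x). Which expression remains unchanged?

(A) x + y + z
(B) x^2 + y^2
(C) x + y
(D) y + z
A

Apply T(x,y,z) = (y, z, x) to each option, i.e. replace (x, y, z) by the transformed coordinates.
Substitute the transformed coordinates into each option and compare with the original:
(A) x + y + z  ->  (y) + (z) + (x) = x + y + z   [equals x + y + z: invariant]
(B) x^2 + y^2  ->  (y)^2 + (z)^2 = y^2 + z^2   [differs from x^2 + y^2: not invariant]
(C) x + y  ->  (y) + (z) = y + z   [differs from x + y: not invariant]
(D) y + z  ->  (z) + (x) = x + z   [differs from y + z: not invariant]

Only option (A), x + y + z, is unchanged by the transformation.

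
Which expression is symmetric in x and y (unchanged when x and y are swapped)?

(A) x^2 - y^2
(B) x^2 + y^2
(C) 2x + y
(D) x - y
B

A symmetric expression is unchanged when the variables are permuted; here the transformation to test is the swap (x, y) -> (y, x).
Substitute the transformed coordinates into each option and compare with the original:
(A) x^2 - y^2  ->  (y)^2 - (x)^2 = -x^2 + y^2   [differs from x^2 - y^2: not invariant]
(B) x^2 + y^2  ->  (y)^2 + (x)^2 = x^2 + y^2   [equals x^2 + y^2: invariant]
(C) 2x + y  ->  2(y) + (x) = x + 2y   [differs from 2x + y: not invariant]
(D) x - y  ->  (y) - (x) = -x + y   [differs from x - y: not invariant]

Only option (B), x^2 + y^2, is unchanged by the transformation.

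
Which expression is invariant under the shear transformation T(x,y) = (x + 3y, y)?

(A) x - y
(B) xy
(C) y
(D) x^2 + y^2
C

Under the shear T(x,y) = (x + 3y, y):
Substitute the transformed coordinates into each option and compare with the original:
(A) x - y  ->  (x + 3y) - (y) = x + 2y   [differs from x - y: not invariant]
(B) xy  ->  (x + 3y)(y) = xy + 3y^2   [differs from xy: not invariant]
(C) y  ->  (y) = y   [equals y: invariant]
(D) x^2 + y^2  ->  (x + 3y)^2 + (y)^2 = x^2 + 6xy + 10y^2   [differs from x^2 + y^2: not invariant]

Only option (C), y, is unchanged by the transformation.
A horizontal shear moves points parallel to the x-axis, so the y-coordinate (and any function of y alone) is unchanged.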